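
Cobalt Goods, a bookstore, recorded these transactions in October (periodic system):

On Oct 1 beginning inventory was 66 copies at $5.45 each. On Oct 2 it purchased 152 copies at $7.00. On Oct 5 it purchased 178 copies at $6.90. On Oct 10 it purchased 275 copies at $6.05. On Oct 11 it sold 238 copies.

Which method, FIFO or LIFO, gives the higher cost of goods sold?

FIFO COGS: 66 @ $5.45 + 152 @ $7.00 + 20 @ $6.90 = $1,561.70
LIFO COGS: 238 @ $6.05 = $1,439.90

FIFO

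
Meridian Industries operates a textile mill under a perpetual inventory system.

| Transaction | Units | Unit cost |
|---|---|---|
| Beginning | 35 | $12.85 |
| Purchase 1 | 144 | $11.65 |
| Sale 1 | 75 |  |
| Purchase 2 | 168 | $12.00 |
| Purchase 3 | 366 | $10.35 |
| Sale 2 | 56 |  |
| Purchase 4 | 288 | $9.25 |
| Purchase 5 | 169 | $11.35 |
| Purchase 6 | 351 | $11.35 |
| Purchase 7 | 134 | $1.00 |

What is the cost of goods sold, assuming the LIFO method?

COGS = $1,453.35

Sale 1 (75) [LIFO — newest first]: 75 @ $11.65 = $873.75
Sale 2 (56) [LIFO — newest first]: 56 @ $10.35 = $579.60
Total COGS = $873.75 + $579.60 = $1,453.35
Ending inventory: 35 @ $12.85 + 69 @ $11.65 + 168 @ $12.00 + 310 @ $10.35 + 288 @ $9.25 + 169 @ $11.35 + 351 @ $11.35 + 134 @ $1.00 = $15,178.10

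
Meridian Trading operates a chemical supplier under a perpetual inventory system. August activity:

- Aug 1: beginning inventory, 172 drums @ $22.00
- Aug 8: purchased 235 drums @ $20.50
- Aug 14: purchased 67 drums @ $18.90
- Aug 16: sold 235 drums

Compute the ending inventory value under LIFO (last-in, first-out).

Aug 16, 235 sold [LIFO — newest first]: 67 @ $18.90 + 168 @ $20.50 = $4,710.30
Ending inventory: 172 @ $22.00 + 67 @ $20.50 = $5,157.50
Check: goods available $9,867.80 = COGS $4,710.30 + ending $5,157.50

Ending inventory = $5,157.50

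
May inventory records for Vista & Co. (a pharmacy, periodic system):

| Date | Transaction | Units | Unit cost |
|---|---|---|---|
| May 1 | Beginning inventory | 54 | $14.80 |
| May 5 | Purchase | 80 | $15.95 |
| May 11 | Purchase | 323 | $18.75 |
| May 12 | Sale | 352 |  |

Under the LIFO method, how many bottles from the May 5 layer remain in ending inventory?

51

May 12, 352 sold [LIFO — newest first]: 323 @ $18.75 + 29 @ $15.95 = $6,518.80
Ending inventory: 54 @ $14.80 + 51 @ $15.95 = $1,612.65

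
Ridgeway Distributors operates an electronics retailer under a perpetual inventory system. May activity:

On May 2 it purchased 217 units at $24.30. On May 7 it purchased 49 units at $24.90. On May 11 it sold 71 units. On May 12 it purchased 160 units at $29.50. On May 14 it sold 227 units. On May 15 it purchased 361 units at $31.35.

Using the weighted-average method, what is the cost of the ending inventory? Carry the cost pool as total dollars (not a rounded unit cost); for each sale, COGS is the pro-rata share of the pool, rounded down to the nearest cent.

Ending inventory = $14,735.52

After May 2: 217 on hand, pool $5,273.10 (≈ $24.3000 each)
After May 7: 266 on hand, pool $6,493.20 (≈ $24.4105 each)
May 11, sell 71: 71/266 × $6,493.20 → $1,733.14
After May 12: 355 on hand, pool $9,480.06 (≈ $26.7044 each)
May 14, sell 227: 227/355 × $9,480.06 → $6,061.89
After May 15: 489 on hand, pool $14,735.52 (≈ $30.1340 each)
Total COGS = $1,733.14 + $6,061.89 = $7,795.03
Ending inventory (cost pool remaining) = $14,735.52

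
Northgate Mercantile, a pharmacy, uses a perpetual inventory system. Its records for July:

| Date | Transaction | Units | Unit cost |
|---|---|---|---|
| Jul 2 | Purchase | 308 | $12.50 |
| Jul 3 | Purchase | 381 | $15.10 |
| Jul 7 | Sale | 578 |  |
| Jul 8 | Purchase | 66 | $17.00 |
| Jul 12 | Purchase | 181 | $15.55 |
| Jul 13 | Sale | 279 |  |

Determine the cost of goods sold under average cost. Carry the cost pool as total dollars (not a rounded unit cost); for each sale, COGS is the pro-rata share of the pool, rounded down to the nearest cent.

After Jul 2: 308 on hand, pool $3,850.00 (≈ $12.5000 each)
After Jul 3: 689 on hand, pool $9,603.10 (≈ $13.9377 each)
Jul 7, sell 578: 578/689 × $9,603.10 → $8,056.01
After Jul 8: 177 on hand, pool $2,669.09 (≈ $15.0796 each)
After Jul 12: 358 on hand, pool $5,483.64 (≈ $15.3174 each)
Jul 13, sell 279: 279/358 × $5,483.64 → $4,273.56
Total COGS = $8,056.01 + $4,273.56 = $12,329.57
Ending inventory (cost pool remaining) = $1,210.08

COGS = $12,329.57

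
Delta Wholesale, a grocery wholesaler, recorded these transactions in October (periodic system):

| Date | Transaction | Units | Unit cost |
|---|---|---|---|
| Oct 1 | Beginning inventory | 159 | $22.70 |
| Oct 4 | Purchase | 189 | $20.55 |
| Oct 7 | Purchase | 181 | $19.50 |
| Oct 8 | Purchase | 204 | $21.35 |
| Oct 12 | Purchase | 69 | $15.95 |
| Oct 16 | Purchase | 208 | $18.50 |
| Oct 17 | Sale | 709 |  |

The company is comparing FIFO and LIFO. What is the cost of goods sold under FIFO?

COGS = $14,865.75

FIFO COGS: 159 @ $22.70 + 189 @ $20.55 + 181 @ $19.50 + 180 @ $21.35 = $14,865.75
LIFO COGS: 208 @ $18.50 + 69 @ $15.95 + 204 @ $21.35 + 181 @ $19.50 + 47 @ $20.55 = $13,799.30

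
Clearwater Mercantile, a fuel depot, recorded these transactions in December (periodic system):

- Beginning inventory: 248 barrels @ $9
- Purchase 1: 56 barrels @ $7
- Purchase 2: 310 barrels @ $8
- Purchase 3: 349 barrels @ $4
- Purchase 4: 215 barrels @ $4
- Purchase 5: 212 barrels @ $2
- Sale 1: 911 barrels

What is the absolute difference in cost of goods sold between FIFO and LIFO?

FIFO COGS: 248 @ $9 + 56 @ $7 + 310 @ $8 + 297 @ $4 = $6,292
LIFO COGS: 212 @ $2 + 215 @ $4 + 349 @ $4 + 135 @ $8 = $3,760
Difference = |$6,292 − $3,760| = $2,532

$2,532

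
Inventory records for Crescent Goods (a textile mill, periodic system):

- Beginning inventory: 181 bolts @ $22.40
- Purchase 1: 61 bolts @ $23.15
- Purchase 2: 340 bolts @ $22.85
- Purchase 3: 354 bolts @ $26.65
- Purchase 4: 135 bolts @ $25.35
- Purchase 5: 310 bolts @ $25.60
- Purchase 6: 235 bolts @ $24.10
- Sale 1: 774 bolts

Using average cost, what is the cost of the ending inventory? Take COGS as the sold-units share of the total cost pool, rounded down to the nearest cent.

Sale 1, sell 774: 774/1616 × $39,691.40 → $19,010.60
Ending inventory (cost pool remaining) = $20,680.80

Ending inventory = $20,680.80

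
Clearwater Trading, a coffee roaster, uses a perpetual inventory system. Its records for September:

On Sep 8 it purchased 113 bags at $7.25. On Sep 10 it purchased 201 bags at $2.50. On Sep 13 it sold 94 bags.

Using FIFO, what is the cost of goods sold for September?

Sep 13, 94 sold [FIFO — oldest first]: 94 @ $7.25 = $681.50
Ending inventory: 19 @ $7.25 + 201 @ $2.50 = $640.25

COGS = $681.50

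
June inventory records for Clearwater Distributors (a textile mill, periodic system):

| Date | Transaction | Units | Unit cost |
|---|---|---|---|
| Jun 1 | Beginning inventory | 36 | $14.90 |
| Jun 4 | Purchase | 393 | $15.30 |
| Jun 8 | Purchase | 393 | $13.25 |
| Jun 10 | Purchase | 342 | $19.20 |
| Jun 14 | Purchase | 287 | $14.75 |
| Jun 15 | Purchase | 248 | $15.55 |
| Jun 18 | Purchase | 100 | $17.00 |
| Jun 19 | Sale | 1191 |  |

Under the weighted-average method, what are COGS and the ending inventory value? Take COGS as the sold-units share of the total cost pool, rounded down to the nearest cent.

Jun 19, sell 1191: 1191/1799 × $28,112.60 → $18,611.51
Ending inventory (cost pool remaining) = $9,501.09

COGS = $18,611.51; ending inventory = $9,501.09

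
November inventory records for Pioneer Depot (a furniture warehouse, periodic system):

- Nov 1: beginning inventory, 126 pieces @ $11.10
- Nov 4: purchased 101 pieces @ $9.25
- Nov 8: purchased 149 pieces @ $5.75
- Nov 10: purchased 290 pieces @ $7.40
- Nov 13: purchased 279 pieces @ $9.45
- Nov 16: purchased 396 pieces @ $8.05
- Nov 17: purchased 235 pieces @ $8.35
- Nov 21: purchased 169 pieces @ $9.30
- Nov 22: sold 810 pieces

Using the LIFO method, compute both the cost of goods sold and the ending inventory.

Nov 22, 810 sold [LIFO — newest first]: 169 @ $9.30 + 235 @ $8.35 + 396 @ $8.05 + 10 @ $9.45 = $6,816.25
Ending inventory: 126 @ $11.10 + 101 @ $9.25 + 149 @ $5.75 + 290 @ $7.40 + 269 @ $9.45 = $7,877.65

COGS = $6,816.25; ending inventory = $7,877.65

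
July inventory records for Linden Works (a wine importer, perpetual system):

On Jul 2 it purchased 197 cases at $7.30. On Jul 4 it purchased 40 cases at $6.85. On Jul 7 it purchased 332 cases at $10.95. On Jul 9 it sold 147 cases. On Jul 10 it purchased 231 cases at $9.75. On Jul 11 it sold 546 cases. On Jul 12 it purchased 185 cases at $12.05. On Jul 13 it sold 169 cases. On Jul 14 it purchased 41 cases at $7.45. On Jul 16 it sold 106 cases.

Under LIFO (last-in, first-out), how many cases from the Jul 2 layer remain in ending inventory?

Jul 9, 147 sold [LIFO — newest first]: 147 @ $10.95 = $1,609.65
Jul 11, 546 sold [LIFO — newest first]: 231 @ $9.75 + 185 @ $10.95 + 40 @ $6.85 + 90 @ $7.30 = $5,209.00
Jul 13, 169 sold [LIFO — newest first]: 169 @ $12.05 = $2,036.45
Jul 16, 106 sold [LIFO — newest first]: 41 @ $7.45 + 16 @ $12.05 + 49 @ $7.30 = $855.95
Total COGS = $1,609.65 + $5,209.00 + $2,036.45 + $855.95 = $9,711.05
Ending inventory: 58 @ $7.30 = $423.40
Check: goods available $10,134.45 = COGS $9,711.05 + ending $423.40

58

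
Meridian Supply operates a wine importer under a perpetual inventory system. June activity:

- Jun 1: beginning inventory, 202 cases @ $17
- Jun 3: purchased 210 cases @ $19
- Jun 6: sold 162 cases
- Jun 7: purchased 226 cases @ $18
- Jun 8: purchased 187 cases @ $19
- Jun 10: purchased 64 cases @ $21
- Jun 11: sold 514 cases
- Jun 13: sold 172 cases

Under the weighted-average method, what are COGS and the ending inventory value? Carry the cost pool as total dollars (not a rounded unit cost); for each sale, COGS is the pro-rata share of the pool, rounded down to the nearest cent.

After Jun 1: 202 on hand, pool $3,434.00 (≈ $17.0000 each)
After Jun 3: 412 on hand, pool $7,424.00 (≈ $18.0194 each)
Jun 6, sell 162: 162/412 × $7,424.00 → $2,919.14
After Jun 7: 476 on hand, pool $8,572.86 (≈ $18.0102 each)
After Jun 8: 663 on hand, pool $12,125.86 (≈ $18.2894 each)
After Jun 10: 727 on hand, pool $13,469.86 (≈ $18.5280 each)
Jun 11, sell 514: 514/727 × $13,469.86 → $9,523.39
Jun 13, sell 172: 172/213 × $3,946.47 → $3,186.82
Total COGS = $2,919.14 + $9,523.39 + $3,186.82 = $15,629.35
Ending inventory (cost pool remaining) = $759.65
Check: goods available $16,389.00 = COGS $15,629.35 + ending $759.65

COGS = $15,629.35; ending inventory = $759.65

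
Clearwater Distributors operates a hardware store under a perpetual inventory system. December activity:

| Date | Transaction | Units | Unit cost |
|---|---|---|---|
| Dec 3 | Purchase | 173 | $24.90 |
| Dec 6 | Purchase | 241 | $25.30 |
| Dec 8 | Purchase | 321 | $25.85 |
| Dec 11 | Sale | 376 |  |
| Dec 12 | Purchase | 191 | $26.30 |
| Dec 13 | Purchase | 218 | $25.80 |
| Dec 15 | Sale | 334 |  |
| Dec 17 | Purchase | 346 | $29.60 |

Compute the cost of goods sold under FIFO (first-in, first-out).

Dec 11, 376 sold [FIFO — oldest first]: 173 @ $24.90 + 203 @ $25.30 = $9,443.60
Dec 15, 334 sold [FIFO — oldest first]: 38 @ $25.30 + 296 @ $25.85 = $8,613.00
Total COGS = $9,443.60 + $8,613.00 = $18,056.60
Ending inventory: 25 @ $25.85 + 191 @ $26.30 + 218 @ $25.80 + 346 @ $29.60 = $21,535.55

COGS = $18,056.60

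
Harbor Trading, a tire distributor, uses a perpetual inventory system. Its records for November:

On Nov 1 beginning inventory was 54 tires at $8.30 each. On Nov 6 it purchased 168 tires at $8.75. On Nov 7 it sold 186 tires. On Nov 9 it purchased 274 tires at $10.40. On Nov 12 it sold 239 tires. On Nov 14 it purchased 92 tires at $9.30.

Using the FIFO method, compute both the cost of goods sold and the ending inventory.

Nov 7, 186 sold [FIFO — oldest first]: 54 @ $8.30 + 132 @ $8.75 = $1,603.20
Nov 12, 239 sold [FIFO — oldest first]: 36 @ $8.75 + 203 @ $10.40 = $2,426.20
Total COGS = $1,603.20 + $2,426.20 = $4,029.40
Ending inventory: 71 @ $10.40 + 92 @ $9.30 = $1,594.00

COGS = $4,029.40; ending inventory = $1,594.00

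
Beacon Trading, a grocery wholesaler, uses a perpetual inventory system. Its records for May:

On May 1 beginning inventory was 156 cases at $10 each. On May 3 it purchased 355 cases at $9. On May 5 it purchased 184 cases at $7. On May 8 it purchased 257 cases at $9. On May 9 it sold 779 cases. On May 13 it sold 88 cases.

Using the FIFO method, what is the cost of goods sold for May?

May 9, 779 sold [FIFO — oldest first]: 156 @ $10 + 355 @ $9 + 184 @ $7 + 84 @ $9 = $6,799
May 13, 88 sold [FIFO — oldest first]: 88 @ $9 = $792
Total COGS = $6,799 + $792 = $7,591
Ending inventory: 85 @ $9 = $765

COGS = $7,591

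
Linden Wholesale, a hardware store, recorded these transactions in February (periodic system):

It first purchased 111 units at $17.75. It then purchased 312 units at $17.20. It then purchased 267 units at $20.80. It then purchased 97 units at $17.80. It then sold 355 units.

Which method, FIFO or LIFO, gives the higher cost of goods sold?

FIFO COGS: 111 @ $17.75 + 244 @ $17.20 = $6,167.05
LIFO COGS: 97 @ $17.80 + 258 @ $20.80 = $7,093.00

LIFO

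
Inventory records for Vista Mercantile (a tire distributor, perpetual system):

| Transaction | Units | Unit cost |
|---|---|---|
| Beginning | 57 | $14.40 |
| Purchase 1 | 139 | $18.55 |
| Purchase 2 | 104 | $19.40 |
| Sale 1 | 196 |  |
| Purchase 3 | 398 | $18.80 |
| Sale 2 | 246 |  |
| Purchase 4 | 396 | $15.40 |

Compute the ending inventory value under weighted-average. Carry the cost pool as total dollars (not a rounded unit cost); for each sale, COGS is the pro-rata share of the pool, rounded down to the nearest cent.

After Beginning: 57 on hand, pool $820.80 (≈ $14.4000 each)
After Purchase 1: 196 on hand, pool $3,399.25 (≈ $17.3431 each)
After Purchase 2: 300 on hand, pool $5,416.85 (≈ $18.0562 each)
Sale 1, sell 196: 196/300 × $5,416.85 → $3,539.00
After Purchase 3: 502 on hand, pool $9,360.25 (≈ $18.6459 each)
Sale 2, sell 246: 246/502 × $9,360.25 → $4,586.89
After Purchase 4: 652 on hand, pool $10,871.76 (≈ $16.6745 each)
Total COGS = $3,539.00 + $4,586.89 = $8,125.89
Ending inventory (cost pool remaining) = $10,871.76

Ending inventory = $10,871.76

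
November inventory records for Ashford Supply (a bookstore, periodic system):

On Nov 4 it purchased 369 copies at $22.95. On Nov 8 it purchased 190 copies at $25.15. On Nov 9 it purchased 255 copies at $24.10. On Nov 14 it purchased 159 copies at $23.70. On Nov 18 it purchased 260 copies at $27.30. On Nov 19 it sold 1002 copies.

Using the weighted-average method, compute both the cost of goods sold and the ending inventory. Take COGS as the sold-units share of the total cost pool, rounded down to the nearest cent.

COGS = $24,589.91; ending inventory = $5,668.94

Nov 19, sell 1002: 1002/1233 × $30,258.85 → $24,589.91
Ending inventory (cost pool remaining) = $5,668.94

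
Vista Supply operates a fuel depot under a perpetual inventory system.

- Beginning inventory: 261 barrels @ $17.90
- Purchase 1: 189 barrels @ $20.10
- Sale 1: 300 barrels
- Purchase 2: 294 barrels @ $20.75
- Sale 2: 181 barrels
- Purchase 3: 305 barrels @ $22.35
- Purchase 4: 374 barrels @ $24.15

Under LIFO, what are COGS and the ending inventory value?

COGS = $9,541.55; ending inventory = $20,878.60

Sale 1 (300) [LIFO — newest first]: 189 @ $20.10 + 111 @ $17.90 = $5,785.80
Sale 2 (181) [LIFO — newest first]: 181 @ $20.75 = $3,755.75
Total COGS = $5,785.80 + $3,755.75 = $9,541.55
Ending inventory: 150 @ $17.90 + 113 @ $20.75 + 305 @ $22.35 + 374 @ $24.15 = $20,878.60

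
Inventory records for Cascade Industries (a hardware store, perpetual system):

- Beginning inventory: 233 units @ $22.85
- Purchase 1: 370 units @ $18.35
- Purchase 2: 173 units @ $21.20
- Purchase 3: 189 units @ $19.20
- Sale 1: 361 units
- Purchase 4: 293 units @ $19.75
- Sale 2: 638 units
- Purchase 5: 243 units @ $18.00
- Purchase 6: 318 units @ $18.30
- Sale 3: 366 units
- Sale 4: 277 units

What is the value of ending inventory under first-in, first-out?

Sale 1 (361) [FIFO — oldest first]: 233 @ $22.85 + 128 @ $18.35 = $7,672.85
Sale 2 (638) [FIFO — oldest first]: 242 @ $18.35 + 173 @ $21.20 + 189 @ $19.20 + 34 @ $19.75 = $12,408.60
Sale 3 (366) [FIFO — oldest first]: 259 @ $19.75 + 107 @ $18.00 = $7,041.25
Sale 4 (277) [FIFO — oldest first]: 136 @ $18.00 + 141 @ $18.30 = $5,028.30
Total COGS = $7,672.85 + $12,408.60 + $7,041.25 + $5,028.30 = $32,151.00
Ending inventory: 177 @ $18.30 = $3,239.10
Check: goods available $35,390.10 = COGS $32,151.00 + ending $3,239.10

Ending inventory = $3,239.10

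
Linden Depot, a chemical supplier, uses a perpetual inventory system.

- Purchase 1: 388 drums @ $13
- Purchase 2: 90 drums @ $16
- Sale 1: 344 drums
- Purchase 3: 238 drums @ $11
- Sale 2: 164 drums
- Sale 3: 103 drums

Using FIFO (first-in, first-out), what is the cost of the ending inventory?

Ending inventory = $1,155

Sale 1 (344) [FIFO — oldest first]: 344 @ $13 = $4,472
Sale 2 (164) [FIFO — oldest first]: 44 @ $13 + 90 @ $16 + 30 @ $11 = $2,342
Sale 3 (103) [FIFO — oldest first]: 103 @ $11 = $1,133
Total COGS = $4,472 + $2,342 + $1,133 = $7,947
Ending inventory: 105 @ $11 = $1,155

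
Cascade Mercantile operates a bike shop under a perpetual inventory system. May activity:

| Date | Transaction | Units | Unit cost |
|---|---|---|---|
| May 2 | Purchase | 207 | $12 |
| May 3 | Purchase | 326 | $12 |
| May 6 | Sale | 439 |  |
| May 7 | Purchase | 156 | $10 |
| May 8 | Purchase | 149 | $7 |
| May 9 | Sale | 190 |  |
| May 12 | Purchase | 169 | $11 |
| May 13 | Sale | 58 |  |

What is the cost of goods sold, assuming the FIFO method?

May 6, 439 sold [FIFO — oldest first]: 207 @ $12 + 232 @ $12 = $5,268
May 9, 190 sold [FIFO — oldest first]: 94 @ $12 + 96 @ $10 = $2,088
May 13, 58 sold [FIFO — oldest first]: 58 @ $10 = $580
Total COGS = $5,268 + $2,088 + $580 = $7,936
Ending inventory: 2 @ $10 + 149 @ $7 + 169 @ $11 = $2,922

COGS = $7,936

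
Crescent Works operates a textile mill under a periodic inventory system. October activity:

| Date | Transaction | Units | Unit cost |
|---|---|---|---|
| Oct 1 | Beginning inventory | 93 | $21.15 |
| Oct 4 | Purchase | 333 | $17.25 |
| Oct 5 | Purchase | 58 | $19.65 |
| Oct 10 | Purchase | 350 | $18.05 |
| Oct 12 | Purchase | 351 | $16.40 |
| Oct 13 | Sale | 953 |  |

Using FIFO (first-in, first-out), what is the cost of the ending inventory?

Ending inventory = $3,804.80

Oct 13, 953 sold [FIFO — oldest first]: 93 @ $21.15 + 333 @ $17.25 + 58 @ $19.65 + 350 @ $18.05 + 119 @ $16.40 = $17,120.00
Ending inventory: 232 @ $16.40 = $3,804.80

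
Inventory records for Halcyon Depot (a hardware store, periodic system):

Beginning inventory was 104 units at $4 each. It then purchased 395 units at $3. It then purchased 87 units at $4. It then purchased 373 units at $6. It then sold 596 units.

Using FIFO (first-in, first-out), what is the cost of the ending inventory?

Ending inventory = $2,178

Sale 1 (596) [FIFO — oldest first]: 104 @ $4 + 395 @ $3 + 87 @ $4 + 10 @ $6 = $2,009
Ending inventory: 363 @ $6 = $2,178
Check: goods available $4,187 = COGS $2,009 + ending $2,178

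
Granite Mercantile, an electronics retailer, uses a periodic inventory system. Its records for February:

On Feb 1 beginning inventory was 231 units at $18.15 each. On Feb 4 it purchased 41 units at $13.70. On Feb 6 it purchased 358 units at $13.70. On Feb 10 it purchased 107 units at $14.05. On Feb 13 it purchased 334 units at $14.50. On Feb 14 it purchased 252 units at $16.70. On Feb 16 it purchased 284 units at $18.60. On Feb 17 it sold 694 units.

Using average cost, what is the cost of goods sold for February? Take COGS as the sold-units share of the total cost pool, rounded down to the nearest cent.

COGS = $11,010.76

Feb 17, sell 694: 694/1607 × $25,496.10 → $11,010.76
Ending inventory (cost pool remaining) = $14,485.34
Check: goods available $25,496.10 = COGS $11,010.76 + ending $14,485.34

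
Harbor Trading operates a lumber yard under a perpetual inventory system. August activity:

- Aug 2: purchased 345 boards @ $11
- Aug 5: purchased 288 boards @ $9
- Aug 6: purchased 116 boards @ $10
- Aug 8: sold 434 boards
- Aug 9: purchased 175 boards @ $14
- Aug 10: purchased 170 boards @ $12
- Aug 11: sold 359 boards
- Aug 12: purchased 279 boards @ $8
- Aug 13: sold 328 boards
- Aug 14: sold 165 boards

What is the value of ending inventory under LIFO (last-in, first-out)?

Ending inventory = $957

Aug 8, 434 sold [LIFO — newest first]: 116 @ $10 + 288 @ $9 + 30 @ $11 = $4,082
Aug 11, 359 sold [LIFO — newest first]: 170 @ $12 + 175 @ $14 + 14 @ $11 = $4,644
Aug 13, 328 sold [LIFO — newest first]: 279 @ $8 + 49 @ $11 = $2,771
Aug 14, 165 sold [LIFO — newest first]: 165 @ $11 = $1,815
Total COGS = $4,082 + $4,644 + $2,771 + $1,815 = $13,312
Ending inventory: 87 @ $11 = $957
Check: goods available $14,269 = COGS $13,312 + ending $957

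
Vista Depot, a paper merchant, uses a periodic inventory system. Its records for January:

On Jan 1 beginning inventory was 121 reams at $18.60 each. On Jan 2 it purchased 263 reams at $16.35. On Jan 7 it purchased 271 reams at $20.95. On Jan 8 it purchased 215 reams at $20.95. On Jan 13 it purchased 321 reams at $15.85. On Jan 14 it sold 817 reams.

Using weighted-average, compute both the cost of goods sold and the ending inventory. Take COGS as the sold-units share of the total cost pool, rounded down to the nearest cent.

COGS = $14,968.18; ending inventory = $6,852.02

Jan 14, sell 817: 817/1191 × $21,820.20 → $14,968.18
Ending inventory (cost pool remaining) = $6,852.02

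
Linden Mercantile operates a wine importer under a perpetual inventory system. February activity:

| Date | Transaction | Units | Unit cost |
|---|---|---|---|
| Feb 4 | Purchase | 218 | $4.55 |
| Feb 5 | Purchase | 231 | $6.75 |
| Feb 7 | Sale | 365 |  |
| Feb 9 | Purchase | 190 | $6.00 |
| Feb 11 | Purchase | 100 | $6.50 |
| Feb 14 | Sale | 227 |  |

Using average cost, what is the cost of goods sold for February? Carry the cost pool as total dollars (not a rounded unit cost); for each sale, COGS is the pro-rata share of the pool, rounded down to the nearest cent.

COGS = $3,449.99

After Feb 4: 218 on hand, pool $991.90 (≈ $4.5500 each)
After Feb 5: 449 on hand, pool $2,551.15 (≈ $5.6818 each)
Feb 7, sell 365: 365/449 × $2,551.15 → $2,073.87
After Feb 9: 274 on hand, pool $1,617.28 (≈ $5.9025 each)
After Feb 11: 374 on hand, pool $2,267.28 (≈ $6.0622 each)
Feb 14, sell 227: 227/374 × $2,267.28 → $1,376.12
Total COGS = $2,073.87 + $1,376.12 = $3,449.99
Ending inventory (cost pool remaining) = $891.16
Check: goods available $4,341.15 = COGS $3,449.99 + ending $891.16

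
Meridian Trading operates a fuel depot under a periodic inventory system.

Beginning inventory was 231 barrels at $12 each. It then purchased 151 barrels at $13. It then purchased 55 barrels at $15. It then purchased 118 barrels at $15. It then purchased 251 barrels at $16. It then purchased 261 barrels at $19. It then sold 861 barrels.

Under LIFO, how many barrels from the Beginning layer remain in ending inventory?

206

Sale 1 (861) [LIFO — newest first]: 261 @ $19 + 251 @ $16 + 118 @ $15 + 55 @ $15 + 151 @ $13 + 25 @ $12 = $13,833
Ending inventory: 206 @ $12 = $2,472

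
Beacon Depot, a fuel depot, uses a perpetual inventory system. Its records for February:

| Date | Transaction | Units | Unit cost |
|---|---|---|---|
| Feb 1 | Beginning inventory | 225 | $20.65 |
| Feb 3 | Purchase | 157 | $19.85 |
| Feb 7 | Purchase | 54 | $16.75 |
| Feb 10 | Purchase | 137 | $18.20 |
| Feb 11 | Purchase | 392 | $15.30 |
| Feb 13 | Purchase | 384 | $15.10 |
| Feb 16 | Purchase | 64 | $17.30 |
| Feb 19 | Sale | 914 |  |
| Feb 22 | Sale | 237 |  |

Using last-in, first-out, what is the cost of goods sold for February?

Feb 19, 914 sold [LIFO — newest first]: 64 @ $17.30 + 384 @ $15.10 + 392 @ $15.30 + 74 @ $18.20 = $14,250.00
Feb 22, 237 sold [LIFO — newest first]: 63 @ $18.20 + 54 @ $16.75 + 120 @ $19.85 = $4,433.10
Total COGS = $14,250.00 + $4,433.10 = $18,683.10
Ending inventory: 225 @ $20.65 + 37 @ $19.85 = $5,380.70
Check: goods available $24,063.80 = COGS $18,683.10 + ending $5,380.70

COGS = $18,683.10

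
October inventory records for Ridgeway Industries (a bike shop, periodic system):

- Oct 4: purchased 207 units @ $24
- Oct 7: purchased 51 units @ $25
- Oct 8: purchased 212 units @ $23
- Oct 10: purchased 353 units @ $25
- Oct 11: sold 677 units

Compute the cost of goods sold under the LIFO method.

Oct 11, 677 sold [LIFO — newest first]: 353 @ $25 + 212 @ $23 + 51 @ $25 + 61 @ $24 = $16,440
Ending inventory: 146 @ $24 = $3,504
Check: goods available $19,944 = COGS $16,440 + ending $3,504

COGS = $16,440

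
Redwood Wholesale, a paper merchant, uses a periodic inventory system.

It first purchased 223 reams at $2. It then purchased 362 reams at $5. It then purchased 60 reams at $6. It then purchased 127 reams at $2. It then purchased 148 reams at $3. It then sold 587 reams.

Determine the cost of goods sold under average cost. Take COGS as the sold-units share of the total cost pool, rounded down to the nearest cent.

Sale 1, sell 587: 587/920 × $3,314.00 → $2,114.47
Ending inventory (cost pool remaining) = $1,199.53

COGS = $2,114.47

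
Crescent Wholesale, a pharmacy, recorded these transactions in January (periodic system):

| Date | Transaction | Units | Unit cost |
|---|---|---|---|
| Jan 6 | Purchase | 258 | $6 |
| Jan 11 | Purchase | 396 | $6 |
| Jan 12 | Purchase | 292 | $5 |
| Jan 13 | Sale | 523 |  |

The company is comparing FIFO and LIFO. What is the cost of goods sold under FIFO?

COGS = $3,138

FIFO COGS: 258 @ $6 + 265 @ $6 = $3,138
LIFO COGS: 292 @ $5 + 231 @ $6 = $2,846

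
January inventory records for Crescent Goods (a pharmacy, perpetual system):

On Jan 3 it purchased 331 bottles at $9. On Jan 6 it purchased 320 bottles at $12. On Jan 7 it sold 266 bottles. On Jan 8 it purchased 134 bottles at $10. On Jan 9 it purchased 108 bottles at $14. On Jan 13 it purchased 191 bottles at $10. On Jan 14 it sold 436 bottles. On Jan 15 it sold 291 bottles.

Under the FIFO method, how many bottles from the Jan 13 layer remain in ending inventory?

Jan 7, 266 sold [FIFO — oldest first]: 266 @ $9 = $2,394
Jan 14, 436 sold [FIFO — oldest first]: 65 @ $9 + 320 @ $12 + 51 @ $10 = $4,935
Jan 15, 291 sold [FIFO — oldest first]: 83 @ $10 + 108 @ $14 + 100 @ $10 = $3,342
Total COGS = $2,394 + $4,935 + $3,342 = $10,671
Ending inventory: 91 @ $10 = $910

91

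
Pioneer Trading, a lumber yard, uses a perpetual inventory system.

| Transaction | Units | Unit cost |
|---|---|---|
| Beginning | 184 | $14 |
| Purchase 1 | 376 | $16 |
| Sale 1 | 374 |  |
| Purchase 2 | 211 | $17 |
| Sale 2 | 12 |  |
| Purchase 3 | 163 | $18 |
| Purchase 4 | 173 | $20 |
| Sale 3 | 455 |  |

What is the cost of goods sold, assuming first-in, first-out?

COGS = $13,439

Sale 1 (374) [FIFO — oldest first]: 184 @ $14 + 190 @ $16 = $5,616
Sale 2 (12) [FIFO — oldest first]: 12 @ $16 = $192
Sale 3 (455) [FIFO — oldest first]: 174 @ $16 + 211 @ $17 + 70 @ $18 = $7,631
Total COGS = $5,616 + $192 + $7,631 = $13,439
Ending inventory: 93 @ $18 + 173 @ $20 = $5,134
Check: goods available $18,573 = COGS $13,439 + ending $5,134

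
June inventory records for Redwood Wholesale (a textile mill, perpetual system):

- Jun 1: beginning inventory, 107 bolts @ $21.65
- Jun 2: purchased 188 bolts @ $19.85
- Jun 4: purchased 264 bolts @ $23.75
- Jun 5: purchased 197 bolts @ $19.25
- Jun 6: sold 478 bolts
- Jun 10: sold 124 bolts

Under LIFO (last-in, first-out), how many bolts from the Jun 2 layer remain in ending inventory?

Jun 6, 478 sold [LIFO — newest first]: 197 @ $19.25 + 264 @ $23.75 + 17 @ $19.85 = $10,399.70
Jun 10, 124 sold [LIFO — newest first]: 124 @ $19.85 = $2,461.40
Total COGS = $10,399.70 + $2,461.40 = $12,861.10
Ending inventory: 107 @ $21.65 + 47 @ $19.85 = $3,249.50
Check: goods available $16,110.60 = COGS $12,861.10 + ending $3,249.50

47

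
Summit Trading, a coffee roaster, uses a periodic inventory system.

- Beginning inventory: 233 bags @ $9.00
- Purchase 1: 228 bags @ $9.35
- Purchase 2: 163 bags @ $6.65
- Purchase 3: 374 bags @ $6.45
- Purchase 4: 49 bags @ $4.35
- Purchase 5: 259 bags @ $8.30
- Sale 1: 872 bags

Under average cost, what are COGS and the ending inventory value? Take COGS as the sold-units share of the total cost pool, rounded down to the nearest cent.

Sale 1, sell 872: 872/1306 × $10,087.90 → $6,735.56
Ending inventory (cost pool remaining) = $3,352.34

COGS = $6,735.56; ending inventory = $3,352.34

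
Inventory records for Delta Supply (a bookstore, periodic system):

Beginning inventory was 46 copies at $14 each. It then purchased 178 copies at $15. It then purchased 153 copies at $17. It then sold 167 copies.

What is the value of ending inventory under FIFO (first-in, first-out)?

Ending inventory = $3,456

Sale 1 (167) [FIFO — oldest first]: 46 @ $14 + 121 @ $15 = $2,459
Ending inventory: 57 @ $15 + 153 @ $17 = $3,456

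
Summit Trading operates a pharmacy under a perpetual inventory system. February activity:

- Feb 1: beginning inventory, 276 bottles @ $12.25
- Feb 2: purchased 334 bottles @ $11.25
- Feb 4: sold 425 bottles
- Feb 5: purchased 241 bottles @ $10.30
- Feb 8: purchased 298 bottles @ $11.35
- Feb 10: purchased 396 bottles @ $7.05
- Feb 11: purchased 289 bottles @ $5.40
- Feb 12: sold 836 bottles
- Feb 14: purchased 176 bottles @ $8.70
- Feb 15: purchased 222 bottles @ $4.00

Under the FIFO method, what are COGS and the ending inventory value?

COGS = $13,792.70; ending inventory = $5,982.00

Feb 4, 425 sold [FIFO — oldest first]: 276 @ $12.25 + 149 @ $11.25 = $5,057.25
Feb 12, 836 sold [FIFO — oldest first]: 185 @ $11.25 + 241 @ $10.30 + 298 @ $11.35 + 112 @ $7.05 = $8,735.45
Total COGS = $5,057.25 + $8,735.45 = $13,792.70
Ending inventory: 284 @ $7.05 + 289 @ $5.40 + 176 @ $8.70 + 222 @ $4.00 = $5,982.00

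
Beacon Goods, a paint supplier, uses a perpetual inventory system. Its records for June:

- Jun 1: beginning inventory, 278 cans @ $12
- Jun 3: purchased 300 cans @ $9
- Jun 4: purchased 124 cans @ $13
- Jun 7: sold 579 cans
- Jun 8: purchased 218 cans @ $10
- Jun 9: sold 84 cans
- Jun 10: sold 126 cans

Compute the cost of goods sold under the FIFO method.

Jun 7, 579 sold [FIFO — oldest first]: 278 @ $12 + 300 @ $9 + 1 @ $13 = $6,049
Jun 9, 84 sold [FIFO — oldest first]: 84 @ $13 = $1,092
Jun 10, 126 sold [FIFO — oldest first]: 39 @ $13 + 87 @ $10 = $1,377
Total COGS = $6,049 + $1,092 + $1,377 = $8,518
Ending inventory: 131 @ $10 = $1,310

COGS = $8,518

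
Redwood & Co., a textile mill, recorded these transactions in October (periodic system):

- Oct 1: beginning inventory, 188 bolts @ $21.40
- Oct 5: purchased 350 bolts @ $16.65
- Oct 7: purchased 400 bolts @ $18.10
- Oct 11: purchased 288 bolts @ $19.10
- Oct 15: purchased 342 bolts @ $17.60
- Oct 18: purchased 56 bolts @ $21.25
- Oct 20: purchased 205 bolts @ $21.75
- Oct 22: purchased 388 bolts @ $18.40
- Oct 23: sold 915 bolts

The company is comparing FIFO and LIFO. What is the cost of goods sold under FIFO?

COGS = $16,674.40

FIFO COGS: 188 @ $21.40 + 350 @ $16.65 + 377 @ $18.10 = $16,674.40
LIFO COGS: 388 @ $18.40 + 205 @ $21.75 + 56 @ $21.25 + 266 @ $17.60 = $17,469.55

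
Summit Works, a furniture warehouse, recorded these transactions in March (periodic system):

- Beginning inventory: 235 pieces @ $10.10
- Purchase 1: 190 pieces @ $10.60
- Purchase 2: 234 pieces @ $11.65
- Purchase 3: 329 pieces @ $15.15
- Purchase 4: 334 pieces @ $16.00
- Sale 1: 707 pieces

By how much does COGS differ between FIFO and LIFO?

FIFO COGS: 235 @ $10.10 + 190 @ $10.60 + 234 @ $11.65 + 48 @ $15.15 = $7,840.80
LIFO COGS: 334 @ $16.00 + 329 @ $15.15 + 44 @ $11.65 = $10,840.95
Difference = |$7,840.80 − $10,840.95| = $3,000.15

$3,000.15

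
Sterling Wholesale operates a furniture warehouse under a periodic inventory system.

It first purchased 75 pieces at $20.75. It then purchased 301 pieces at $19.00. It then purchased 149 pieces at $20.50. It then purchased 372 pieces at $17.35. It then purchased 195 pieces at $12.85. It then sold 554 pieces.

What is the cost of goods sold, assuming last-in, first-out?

Sale 1 (554) [LIFO — newest first]: 195 @ $12.85 + 359 @ $17.35 = $8,734.40
Ending inventory: 75 @ $20.75 + 301 @ $19.00 + 149 @ $20.50 + 13 @ $17.35 = $10,555.30

COGS = $8,734.40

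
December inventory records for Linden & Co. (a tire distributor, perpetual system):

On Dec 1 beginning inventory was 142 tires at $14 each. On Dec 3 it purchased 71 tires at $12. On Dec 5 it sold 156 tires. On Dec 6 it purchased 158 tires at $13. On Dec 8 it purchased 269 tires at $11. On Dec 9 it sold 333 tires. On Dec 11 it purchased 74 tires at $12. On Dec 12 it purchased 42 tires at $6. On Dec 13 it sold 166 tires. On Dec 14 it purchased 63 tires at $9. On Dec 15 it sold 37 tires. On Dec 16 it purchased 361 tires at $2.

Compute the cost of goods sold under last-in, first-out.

COGS = $7,956

Dec 5, 156 sold [LIFO — newest first]: 71 @ $12 + 85 @ $14 = $2,042
Dec 9, 333 sold [LIFO — newest first]: 269 @ $11 + 64 @ $13 = $3,791
Dec 13, 166 sold [LIFO — newest first]: 42 @ $6 + 74 @ $12 + 50 @ $13 = $1,790
Dec 15, 37 sold [LIFO — newest first]: 37 @ $9 = $333
Total COGS = $2,042 + $3,791 + $1,790 + $333 = $7,956
Ending inventory: 57 @ $14 + 44 @ $13 + 26 @ $9 + 361 @ $2 = $2,326
Check: goods available $10,282 = COGS $7,956 + ending $2,326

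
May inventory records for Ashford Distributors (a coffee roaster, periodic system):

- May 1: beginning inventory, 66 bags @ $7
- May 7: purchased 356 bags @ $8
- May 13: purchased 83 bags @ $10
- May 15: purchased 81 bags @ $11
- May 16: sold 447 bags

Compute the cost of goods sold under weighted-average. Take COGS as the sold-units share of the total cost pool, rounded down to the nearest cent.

COGS = $3,837.63

May 16, sell 447: 447/586 × $5,031.00 → $3,837.63
Ending inventory (cost pool remaining) = $1,193.37
Check: goods available $5,031.00 = COGS $3,837.63 + ending $1,193.37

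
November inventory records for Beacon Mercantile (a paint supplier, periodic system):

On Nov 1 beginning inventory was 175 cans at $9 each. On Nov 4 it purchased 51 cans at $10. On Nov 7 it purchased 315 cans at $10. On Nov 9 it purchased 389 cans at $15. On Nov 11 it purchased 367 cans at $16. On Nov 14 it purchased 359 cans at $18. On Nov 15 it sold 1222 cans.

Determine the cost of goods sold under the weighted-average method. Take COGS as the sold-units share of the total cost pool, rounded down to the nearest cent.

COGS = $17,270.34

Nov 15, sell 1222: 1222/1656 × $23,404.00 → $17,270.34
Ending inventory (cost pool remaining) = $6,133.66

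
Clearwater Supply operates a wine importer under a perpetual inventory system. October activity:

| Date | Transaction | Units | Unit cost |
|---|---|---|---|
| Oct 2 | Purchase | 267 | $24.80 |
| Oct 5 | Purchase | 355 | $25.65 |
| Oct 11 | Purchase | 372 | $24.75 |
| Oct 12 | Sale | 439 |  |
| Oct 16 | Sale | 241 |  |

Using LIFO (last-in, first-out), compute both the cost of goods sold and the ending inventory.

COGS = $17,107.20; ending inventory = $7,827.15

Oct 12, 439 sold [LIFO — newest first]: 372 @ $24.75 + 67 @ $25.65 = $10,925.55
Oct 16, 241 sold [LIFO — newest first]: 241 @ $25.65 = $6,181.65
Total COGS = $10,925.55 + $6,181.65 = $17,107.20
Ending inventory: 267 @ $24.80 + 47 @ $25.65 = $7,827.15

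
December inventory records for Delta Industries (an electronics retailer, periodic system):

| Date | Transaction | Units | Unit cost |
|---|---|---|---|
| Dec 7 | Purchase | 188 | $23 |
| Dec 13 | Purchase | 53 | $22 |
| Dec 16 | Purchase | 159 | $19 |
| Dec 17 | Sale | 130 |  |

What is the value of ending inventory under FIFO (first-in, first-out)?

Dec 17, 130 sold [FIFO — oldest first]: 130 @ $23 = $2,990
Ending inventory: 58 @ $23 + 53 @ $22 + 159 @ $19 = $5,521

Ending inventory = $5,521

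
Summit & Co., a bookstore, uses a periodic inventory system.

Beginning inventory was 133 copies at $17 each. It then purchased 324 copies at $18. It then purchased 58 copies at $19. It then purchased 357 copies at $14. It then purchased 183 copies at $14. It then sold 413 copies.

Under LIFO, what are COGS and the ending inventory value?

Sale 1 (413) [LIFO — newest first]: 183 @ $14 + 230 @ $14 = $5,782
Ending inventory: 133 @ $17 + 324 @ $18 + 58 @ $19 + 127 @ $14 = $10,973

COGS = $5,782; ending inventory = $10,973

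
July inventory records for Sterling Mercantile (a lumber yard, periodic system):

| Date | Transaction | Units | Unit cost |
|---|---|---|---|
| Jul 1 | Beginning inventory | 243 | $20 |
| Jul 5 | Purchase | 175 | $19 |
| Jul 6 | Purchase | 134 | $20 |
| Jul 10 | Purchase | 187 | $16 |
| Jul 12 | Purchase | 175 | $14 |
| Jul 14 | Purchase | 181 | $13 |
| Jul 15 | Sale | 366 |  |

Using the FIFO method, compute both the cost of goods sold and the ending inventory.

COGS = $7,197; ending inventory = $11,463

Jul 15, 366 sold [FIFO — oldest first]: 243 @ $20 + 123 @ $19 = $7,197
Ending inventory: 52 @ $19 + 134 @ $20 + 187 @ $16 + 175 @ $14 + 181 @ $13 = $11,463
Check: goods available $18,660 = COGS $7,197 + ending $11,463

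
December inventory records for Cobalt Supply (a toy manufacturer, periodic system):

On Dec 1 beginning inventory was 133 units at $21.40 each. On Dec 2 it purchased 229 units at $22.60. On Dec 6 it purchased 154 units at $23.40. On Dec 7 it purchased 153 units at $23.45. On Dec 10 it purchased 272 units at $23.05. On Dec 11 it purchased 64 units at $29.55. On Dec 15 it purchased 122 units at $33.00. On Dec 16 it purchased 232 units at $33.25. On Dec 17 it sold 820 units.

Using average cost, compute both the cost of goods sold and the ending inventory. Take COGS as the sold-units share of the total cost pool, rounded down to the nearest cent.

Dec 17, sell 820: 820/1359 × $35,113.85 → $21,187.16
Ending inventory (cost pool remaining) = $13,926.69
Check: goods available $35,113.85 = COGS $21,187.16 + ending $13,926.69

COGS = $21,187.16; ending inventory = $13,926.69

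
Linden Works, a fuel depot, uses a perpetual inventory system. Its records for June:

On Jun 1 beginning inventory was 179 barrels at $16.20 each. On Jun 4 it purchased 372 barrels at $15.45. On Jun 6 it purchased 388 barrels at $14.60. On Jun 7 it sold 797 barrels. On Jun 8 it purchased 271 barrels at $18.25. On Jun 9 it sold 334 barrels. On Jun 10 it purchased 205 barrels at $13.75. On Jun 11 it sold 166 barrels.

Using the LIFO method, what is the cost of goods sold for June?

Jun 7, 797 sold [LIFO — newest first]: 388 @ $14.60 + 372 @ $15.45 + 37 @ $16.20 = $12,011.60
Jun 9, 334 sold [LIFO — newest first]: 271 @ $18.25 + 63 @ $16.20 = $5,966.35
Jun 11, 166 sold [LIFO — newest first]: 166 @ $13.75 = $2,282.50
Total COGS = $12,011.60 + $5,966.35 + $2,282.50 = $20,260.45
Ending inventory: 79 @ $16.20 + 39 @ $13.75 = $1,816.05
Check: goods available $22,076.50 = COGS $20,260.45 + ending $1,816.05

COGS = $20,260.45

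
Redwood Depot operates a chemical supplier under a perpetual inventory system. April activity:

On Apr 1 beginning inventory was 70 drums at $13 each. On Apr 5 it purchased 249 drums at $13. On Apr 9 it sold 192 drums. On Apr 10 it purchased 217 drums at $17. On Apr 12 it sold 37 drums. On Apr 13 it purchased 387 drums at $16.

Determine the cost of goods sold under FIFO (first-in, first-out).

Apr 9, 192 sold [FIFO — oldest first]: 70 @ $13 + 122 @ $13 = $2,496
Apr 12, 37 sold [FIFO — oldest first]: 37 @ $13 = $481
Total COGS = $2,496 + $481 = $2,977
Ending inventory: 90 @ $13 + 217 @ $17 + 387 @ $16 = $11,051

COGS = $2,977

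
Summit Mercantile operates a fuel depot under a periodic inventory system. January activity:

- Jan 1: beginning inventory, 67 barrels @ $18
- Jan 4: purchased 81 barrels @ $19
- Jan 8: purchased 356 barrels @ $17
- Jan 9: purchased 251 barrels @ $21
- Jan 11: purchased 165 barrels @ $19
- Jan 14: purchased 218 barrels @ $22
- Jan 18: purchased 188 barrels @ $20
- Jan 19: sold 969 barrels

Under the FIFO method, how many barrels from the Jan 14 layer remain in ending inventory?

Jan 19, 969 sold [FIFO — oldest first]: 67 @ $18 + 81 @ $19 + 356 @ $17 + 251 @ $21 + 165 @ $19 + 49 @ $22 = $18,281
Ending inventory: 169 @ $22 + 188 @ $20 = $7,478

169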